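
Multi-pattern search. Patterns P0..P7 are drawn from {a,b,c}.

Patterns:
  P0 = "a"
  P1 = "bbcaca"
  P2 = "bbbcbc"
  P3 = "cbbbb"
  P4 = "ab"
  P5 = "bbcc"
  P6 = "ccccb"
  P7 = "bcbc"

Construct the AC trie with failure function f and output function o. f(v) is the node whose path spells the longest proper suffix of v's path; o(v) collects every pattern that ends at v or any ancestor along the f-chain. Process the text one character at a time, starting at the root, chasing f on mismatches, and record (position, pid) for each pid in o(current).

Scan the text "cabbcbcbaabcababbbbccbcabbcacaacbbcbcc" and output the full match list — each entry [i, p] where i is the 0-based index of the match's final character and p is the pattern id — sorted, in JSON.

Construct AC machine:
Trie nodes:
  n0 'ε': a→1 b→2 c→12
  n1 'a': b→17  ←P0
  n2 'b': b→3 c→23
  n3 'bb': b→8 c→4
  n4 'bbc': a→5 c→18
  n5 'bbca': c→6
  n6 'bbcac': a→7
  n7 'bbcaca': ·  ←P1
  n8 'bbb': c→9
  n9 'bbbc': b→10
  n10 'bbbcb': c→11
  n11 'bbbcbc': ·  ←P2
  n12 'c': b→13 c→19
  n13 'cb': b→14
  n14 'cbb': b→15
  n15 'cbbb': b→16
  n16 'cbbbb': ·  ←P3
  n17 'ab': ·  ←P4
  n18 'bbcc': ·  ←P5
  n19 'cc': c→20
  n20 'ccc': c→21
  n21 'cccc': b→22
  n22 'ccccb': ·  ←P6
  n23 'bc': b→24
  n24 'bcb': c→25
  n25 'bcbc': ·  ←P7

Failure links (BFS by depth):
  n1('a'): parent n0 fail=0; on 'a' 0 → fail=0;  out {0}∪∅={0}
  n2('b'): parent n0 fail=0; on 'b' 0 → fail=0;  out ∅∪∅=∅
  n12('c'): parent n0 fail=0; on 'c' 0 → fail=0;  out ∅∪∅=∅
  n3('bb'): parent n2 fail=0; on 'b' 0 → fail=2;  out ∅∪∅=∅
  n13('cb'): parent n12 fail=0; on 'b' 0 → fail=2;  out ∅∪∅=∅
  n17('ab'): parent n1 fail=0; on 'b' 0 → fail=2;  out {4}∪∅={4}
  n19('cc'): parent n12 fail=0; on 'c' 0 → fail=12;  out ∅∪∅=∅
  n23('bc'): parent n2 fail=0; on 'c' 0 → fail=12;  out ∅∪∅=∅
  n4('bbc'): parent n3 fail=2; on 'c' 2 → fail=23;  out ∅∪∅=∅
  n8('bbb'): parent n3 fail=2; on 'b' 2 → fail=3;  out ∅∪∅=∅
  n14('cbb'): parent n13 fail=2; on 'b' 2 → fail=3;  out ∅∪∅=∅
  n20('ccc'): parent n19 fail=12; on 'c' 12 → fail=19;  out ∅∪∅=∅
  n24('bcb'): parent n23 fail=12; on 'b' 12 → fail=13;  out ∅∪∅=∅
  n5('bbca'): parent n4 fail=23; on 'a' 23→12→0 → fail=1;  out ∅∪{0}={0}
  n9('bbbc'): parent n8 fail=3; on 'c' 3 → fail=4;  out ∅∪∅=∅
  n15('cbbb'): parent n14 fail=3; on 'b' 3 → fail=8;  out ∅∪∅=∅
  n18('bbcc'): parent n4 fail=23; on 'c' 23→12 → fail=19;  out {5}∪∅={5}
  n21('cccc'): parent n20 fail=19; on 'c' 19 → fail=20;  out ∅∪∅=∅
  n25('bcbc'): parent n24 fail=13; on 'c' 13→2 → fail=23;  out {7}∪∅={7}
  n6('bbcac'): parent n5 fail=1; on 'c' 1→0 → fail=12;  out ∅∪∅=∅
  n10('bbbcb'): parent n9 fail=4; on 'b' 4→23 → fail=24;  out ∅∪∅=∅
  n16('cbbbb'): parent n15 fail=8; on 'b' 8→3 → fail=8;  out {3}∪∅={3}
  n22('ccccb'): parent n21 fail=20; on 'b' 20→19→12 → fail=13;  out {6}∪∅={6}
  n7('bbcaca'): parent n6 fail=12; on 'a' 12→0 → fail=1;  out {1}∪{0}={0,1}
  n11('bbbcbc'): parent n10 fail=24; on 'c' 24 → fail=25;  out {2}∪{7}={2,7}

Scan:
i=0 'c': node 0→12
i=1 'a': node 12→1 (fail-walked)  → match P0@[1:1]
i=2 'b': node 1→17  → match P4@[1:2]
i=3 'b': node 17→3 (fail-walked)
i=4 'c': node 3→4
i=5 'b': node 4→24 (fail-walked)
i=6 'c': node 24→25  → match P7@[3:6]
i=7 'b': node 25→24 (fail-walked)
i=8 'a': node 24→1 (fail-walked)  → match P0@[8:8]
i=9 'a': node 1→1 (fail-walked)  → match P0@[9:9]
i=10 'b': node 1→17  → match P4@[9:10]
i=11 'c': node 17→23 (fail-walked)
i=12 'a': node 23→1 (fail-walked)  → match P0@[12:12]
i=13 'b': node 1→17  → match P4@[12:13]
i=14 'a': node 17→1 (fail-walked)  → match P0@[14:14]
i=15 'b': node 1→17  → match P4@[14:15]
i=16 'b': node 17→3 (fail-walked)
i=17 'b': node 3→8
i=18 'b': node 8→8 (fail-walked)
i=19 'c': node 8→9
i=20 'c': node 9→18 (fail-walked)  → match P5@[17:20]
i=21 'b': node 18→13 (fail-walked)
i=22 'c': node 13→23 (fail-walked)
i=23 'a': node 23→1 (fail-walked)  → match P0@[23:23]
i=24 'b': node 1→17  → match P4@[23:24]
i=25 'b': node 17→3 (fail-walked)
i=26 'c': node 3→4
i=27 'a': node 4→5  → match P0@[27:27]
i=28 'c': node 5→6
i=29 'a': node 6→7  → match P0@[29:29],P1@[24:29]
i=30 'a': node 7→1 (fail-walked)  → match P0@[30:30]
i=31 'c': node 1→12 (fail-walked)
i=32 'b': node 12→13
i=33 'b': node 13→14
i=34 'c': node 14→4 (fail-walked)
i=35 'b': node 4→24 (fail-walked)
i=36 'c': node 24→25  → match P7@[33:36]
i=37 'c': node 25→19 (fail-walked)

All matches (sorted): [[1,0],[2,4],[6,7],[8,0],[9,0],[10,4],[12,0],[13,4],[14,0],[15,4],[20,5],[23,0],[24,4],[27,0],[29,0],[29,1],[30,0],[36,7]]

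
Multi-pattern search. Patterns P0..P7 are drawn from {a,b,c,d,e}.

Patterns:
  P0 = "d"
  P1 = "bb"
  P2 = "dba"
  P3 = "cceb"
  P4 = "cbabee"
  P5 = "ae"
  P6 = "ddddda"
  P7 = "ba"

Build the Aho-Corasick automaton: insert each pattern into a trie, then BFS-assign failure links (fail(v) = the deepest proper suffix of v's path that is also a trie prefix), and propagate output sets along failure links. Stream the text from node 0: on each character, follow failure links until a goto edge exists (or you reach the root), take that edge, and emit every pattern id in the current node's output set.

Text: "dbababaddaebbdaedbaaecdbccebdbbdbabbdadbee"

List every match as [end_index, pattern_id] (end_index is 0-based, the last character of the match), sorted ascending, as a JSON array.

Build:
Trie (insert patterns):
  0='ε' goto a→15 b→2 c→6 d→1
  1='d' goto b→4 d→17  [P0 ends]
  2='b' goto a→22 b→3
  3='bb' goto ·  [P1 ends]
  4='db' goto a→5
  5='dba' goto ·  [P2 ends]
  6='c' goto b→10 c→7
  7='cc' goto e→8
  8='cce' goto b→9
  9='cceb' goto ·  [P3 ends]
  10='cb' goto a→11
  11='cba' goto b→12
  12='cbab' goto e→13
  13='cbabe' goto e→14
  14='cbabee' goto ·  [P4 ends]
  15='a' goto e→16
  16='ae' goto ·  [P5 ends]
  17='dd' goto d→18
  18='ddd' goto d→19
  19='dddd' goto d→20
  20='ddddd' goto a→21
  21='ddddda' goto ·  [P6 ends]
  22='ba' goto ·  [P7 ends]

BFS fail/out derivation:
  n1('d'): parent n0 fail=0; on 'd' 0 → fail=0;  out {0}∪∅={0}
  n2('b'): parent n0 fail=0; on 'b' 0 → fail=0;  out ∅∪∅=∅
  n6('c'): parent n0 fail=0; on 'c' 0 → fail=0;  out ∅∪∅=∅
  n15('a'): parent n0 fail=0; on 'a' 0 → fail=0;  out ∅∪∅=∅
  n3('bb'): parent n2 fail=0; on 'b' 0 → fail=2;  out {1}∪∅={1}
  n4('db'): parent n1 fail=0; on 'b' 0 → fail=2;  out ∅∪∅=∅
  n7('cc'): parent n6 fail=0; on 'c' 0 → fail=6;  out ∅∪∅=∅
  n10('cb'): parent n6 fail=0; on 'b' 0 → fail=2;  out ∅∪∅=∅
  n16('ae'): parent n15 fail=0; on 'e' 0 → fail=0;  out {5}∪∅={5}
  n17('dd'): parent n1 fail=0; on 'd' 0 → fail=1;  out ∅∪{0}={0}
  n22('ba'): parent n2 fail=0; on 'a' 0 → fail=15;  out {7}∪∅={7}
  n5('dba'): parent n4 fail=2; on 'a' 2 → fail=22;  out {2}∪{7}={2,7}
  n8('cce'): parent n7 fail=6; on 'e' 6→0 → fail=0;  out ∅∪∅=∅
  n11('cba'): parent n10 fail=2; on 'a' 2 → fail=22;  out ∅∪{7}={7}
  n18('ddd'): parent n17 fail=1; on 'd' 1 → fail=17;  out ∅∪{0}={0}
  n9('cceb'): parent n8 fail=0; on 'b' 0 → fail=2;  out {3}∪∅={3}
  n12('cbab'): parent n11 fail=22; on 'b' 22→15→0 → fail=2;  out ∅∪∅=∅
  n19('dddd'): parent n18 fail=17; on 'd' 17 → fail=18;  out ∅∪{0}={0}
  n13('cbabe'): parent n12 fail=2; on 'e' 2→0 → fail=0;  out ∅∪∅=∅
  n20('ddddd'): parent n19 fail=18; on 'd' 18 → fail=19;  out ∅∪{0}={0}
  n14('cbabee'): parent n13 fail=0; on 'e' 0 → fail=0;  out {4}∪∅={4}
  n21('ddddda'): parent n20 fail=19; on 'a' 19→18→17→1→0 → fail=15;  out {6}∪∅={6}

Scan:
[0] read 'd'  n0⇒n1  emit P0@[0:0]
[1] read 'b'  n1⇒n4
[2] read 'a'  n4⇒n5  emit P2@[0:2],P7@[1:2]
[3] read 'b'  n5⇒n2 ·f
[4] read 'a'  n2⇒n22  emit P7@[3:4]
[5] read 'b'  n22⇒n2 ·f
[6] read 'a'  n2⇒n22  emit P7@[5:6]
[7] read 'd'  n22⇒n1 ·f  emit P0@[7:7]
[8] read 'd'  n1⇒n17  emit P0@[8:8]
[9] read 'a'  n17⇒n15 ·f
[10] read 'e'  n15⇒n16  emit P5@[9:10]
[11] read 'b'  n16⇒n2 ·f
[12] read 'b'  n2⇒n3  emit P1@[11:12]
[13] read 'd'  n3⇒n1 ·f  emit P0@[13:13]
[14] read 'a'  n1⇒n15 ·f
[15] read 'e'  n15⇒n16  emit P5@[14:15]
[16] read 'd'  n16⇒n1 ·f  emit P0@[16:16]
[17] read 'b'  n1⇒n4
[18] read 'a'  n4⇒n5  emit P2@[16:18],P7@[17:18]
[19] read 'a'  n5⇒n15 ·f
[20] read 'e'  n15⇒n16  emit P5@[19:20]
[21] read 'c'  n16⇒n6 ·f
[22] read 'd'  n6⇒n1 ·f  emit P0@[22:22]
[23] read 'b'  n1⇒n4
[24] read 'c'  n4⇒n6 ·f
[25] read 'c'  n6⇒n7
[26] read 'e'  n7⇒n8
[27] read 'b'  n8⇒n9  emit P3@[24:27]
[28] read 'd'  n9⇒n1 ·f  emit P0@[28:28]
[29] read 'b'  n1⇒n4
[30] read 'b'  n4⇒n3 ·f  emit P1@[29:30]
[31] read 'd'  n3⇒n1 ·f  emit P0@[31:31]
[32] read 'b'  n1⇒n4
[33] read 'a'  n4⇒n5  emit P2@[31:33],P7@[32:33]
[34] read 'b'  n5⇒n2 ·f
[35] read 'b'  n2⇒n3  emit P1@[34:35]
[36] read 'd'  n3⇒n1 ·f  emit P0@[36:36]
[37] read 'a'  n1⇒n15 ·f
[38] read 'd'  n15⇒n1 ·f  emit P0@[38:38]
[39] read 'b'  n1⇒n4
[40] read 'e'  n4⇒n0 ·f
[41] read 'e'  n0⇒n0

Matches: [[0,0],[2,2],[2,7],[4,7],[6,7],[7,0],[8,0],[10,5],[12,1],[13,0],[15,5],[16,0],[18,2],[18,7],[20,5],[22,0],[27,3],[28,0],[30,1],[31,0],[33,2],[33,7],[35,1],[36,0],[38,0]]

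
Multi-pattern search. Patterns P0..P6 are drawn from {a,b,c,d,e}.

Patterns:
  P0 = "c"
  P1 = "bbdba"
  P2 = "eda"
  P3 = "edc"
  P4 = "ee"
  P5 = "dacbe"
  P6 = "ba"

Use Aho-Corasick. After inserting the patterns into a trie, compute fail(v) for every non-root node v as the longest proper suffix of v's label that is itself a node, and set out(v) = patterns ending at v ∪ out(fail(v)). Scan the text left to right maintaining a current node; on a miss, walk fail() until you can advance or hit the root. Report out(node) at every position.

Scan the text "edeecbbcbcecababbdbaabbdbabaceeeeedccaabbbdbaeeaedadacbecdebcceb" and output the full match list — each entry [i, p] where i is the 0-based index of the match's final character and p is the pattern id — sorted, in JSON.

Construct AC machine:
Trie nodes:
  n0 'ε': b→2 c→1 d→12 e→7
  n1 'c': ·  [P0 ends]
  n2 'b': a→17 b→3
  n3 'bb': d→4
  n4 'bbd': b→5
  n5 'bbdb': a→6
  n6 'bbdba': ·  [P1 ends]
  n7 'e': d→8 e→11
  n8 'ed': a→9 c→10
  n9 'eda': ·  [P2 ends]
  n10 'edc': ·  [P3 ends]
  n11 'ee': ·  [P4 ends]
  n12 'd': a→13
  n13 'da': c→14
  n14 'dac': b→15
  n15 'dacb': e→16
  n16 'dacbe': ·  [P5 ends]
  n17 'ba': ·  [P6 ends]

Failure links (BFS by depth):
  n1('c'): parent n0 fail=0; on 'c' 0 → fail=0;  out {0}∪∅={0}
  n2('b'): parent n0 fail=0; on 'b' 0 → fail=0;  out ∅∪∅=∅
  n7('e'): parent n0 fail=0; on 'e' 0 → fail=0;  out ∅∪∅=∅
  n12('d'): parent n0 fail=0; on 'd' 0 → fail=0;  out ∅∪∅=∅
  n3('bb'): parent n2 fail=0; on 'b' 0 → fail=2;  out ∅∪∅=∅
  n8('ed'): parent n7 fail=0; on 'd' 0 → fail=12;  out ∅∪∅=∅
  n11('ee'): parent n7 fail=0; on 'e' 0 → fail=7;  out {4}∪∅={4}
  n13('da'): parent n12 fail=0; on 'a' 0 → fail=0;  out ∅∪∅=∅
  n17('ba'): parent n2 fail=0; on 'a' 0 → fail=0;  out {6}∪∅={6}
  n4('bbd'): parent n3 fail=2; on 'd' 2→0 → fail=12;  out ∅∪∅=∅
  n9('eda'): parent n8 fail=12; on 'a' 12 → fail=13;  out {2}∪∅={2}
  n10('edc'): parent n8 fail=12; on 'c' 12→0 → fail=1;  out {3}∪{0}={0,3}
  n14('dac'): parent n13 fail=0; on 'c' 0 → fail=1;  out ∅∪{0}={0}
  n5('bbdb'): parent n4 fail=12; on 'b' 12→0 → fail=2;  out ∅∪∅=∅
  n15('dacb'): parent n14 fail=1; on 'b' 1→0 → fail=2;  out ∅∪∅=∅
  n6('bbdba'): parent n5 fail=2; on 'a' 2 → fail=17;  out {1}∪{6}={1,6}
  n16('dacbe'): parent n15 fail=2; on 'e' 2→0 → fail=7;  out {5}∪∅={5}

Run:
i=0 'e': node 0→7
i=1 'd': node 7→8
i=2 'e': node 8→7 (via fail)
i=3 'e': node 7→11  → match P4@[2:3]
i=4 'c': node 11→1 (via fail)  → match P0@[4:4]
i=5 'b': node 1→2 (via fail)
i=6 'b': node 2→3
i=7 'c': node 3→1 (via fail)  → match P0@[7:7]
i=8 'b': node 1→2 (via fail)
i=9 'c': node 2→1 (via fail)  → match P0@[9:9]
i=10 'e': node 1→7 (via fail)
i=11 'c': node 7→1 (via fail)  → match P0@[11:11]
i=12 'a': node 1→0 (via fail)
i=13 'b': node 0→2
i=14 'a': node 2→17  → match P6@[13:14]
i=15 'b': node 17→2 (via fail)
i=16 'b': node 2→3
i=17 'd': node 3→4
i=18 'b': node 4→5
i=19 'a': node 5→6  → match P1@[15:19],P6@[18:19]
i=20 'a': node 6→0 (via fail)
i=21 'b': node 0→2
i=22 'b': node 2→3
i=23 'd': node 3→4
i=24 'b': node 4→5
i=25 'a': node 5→6  → match P1@[21:25],P6@[24:25]
i=26 'b': node 6→2 (via fail)
i=27 'a': node 2→17  → match P6@[26:27]
i=28 'c': node 17→1 (via fail)  → match P0@[28:28]
i=29 'e': node 1→7 (via fail)
i=30 'e': node 7→11  → match P4@[29:30]
i=31 'e': node 11→11 (via fail)  → match P4@[30:31]
i=32 'e': node 11→11 (via fail)  → match P4@[31:32]
i=33 'e': node 11→11 (via fail)  → match P4@[32:33]
i=34 'd': node 11→8 (via fail)
i=35 'c': node 8→10  → match P0@[35:35],P3@[33:35]
i=36 'c': node 10→1 (via fail)  → match P0@[36:36]
i=37 'a': node 1→0 (via fail)
i=38 'a': node 0→0
i=39 'b': node 0→2
i=40 'b': node 2→3
i=41 'b': node 3→3 (via fail)
i=42 'd': node 3→4
i=43 'b': node 4→5
i=44 'a': node 5→6  → match P1@[40:44],P6@[43:44]
i=45 'e': node 6→7 (via fail)
i=46 'e': node 7→11  → match P4@[45:46]
i=47 'a': node 11→0 (via fail)
i=48 'e': node 0→7
i=49 'd': node 7→8
i=50 'a': node 8→9  → match P2@[48:50]
i=51 'd': node 9→12 (via fail)
i=52 'a': node 12→13
i=53 'c': node 13→14  → match P0@[53:53]
i=54 'b': node 14→15
i=55 'e': node 15→16  → match P5@[51:55]
i=56 'c': node 16→1 (via fail)  → match P0@[56:56]
i=57 'd': node 1→12 (via fail)
i=58 'e': node 12→7 (via fail)
i=59 'b': node 7→2 (via fail)
i=60 'c': node 2→1 (via fail)  → match P0@[60:60]
i=61 'c': node 1→1 (via fail)  → match P0@[61:61]
i=62 'e': node 1→7 (via fail)
i=63 'b': node 7→2 (via fail)

Matches: [[3,4],[4,0],[7,0],[9,0],[11,0],[14,6],[19,1],[19,6],[25,1],[25,6],[27,6],[28,0],[30,4],[31,4],[32,4],[33,4],[35,0],[35,3],[36,0],[44,1],[44,6],[46,4],[50,2],[53,0],[55,5],[56,0],[60,0],[61,0]]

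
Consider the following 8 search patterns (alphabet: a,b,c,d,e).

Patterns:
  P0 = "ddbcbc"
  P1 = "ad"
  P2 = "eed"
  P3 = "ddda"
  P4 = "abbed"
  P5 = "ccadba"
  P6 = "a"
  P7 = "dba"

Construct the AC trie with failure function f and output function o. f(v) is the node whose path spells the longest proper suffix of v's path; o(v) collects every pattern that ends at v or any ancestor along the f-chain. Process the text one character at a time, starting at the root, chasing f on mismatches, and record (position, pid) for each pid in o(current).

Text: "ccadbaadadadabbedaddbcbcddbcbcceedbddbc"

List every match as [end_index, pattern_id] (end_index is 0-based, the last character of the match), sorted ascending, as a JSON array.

Construct AC machine:
Trie (insert patterns):
  n0 'ε': a→7 c→18 d→1 e→9
  n1 'd': b→24 d→2
  n2 'dd': b→3 d→12
  n3 'ddb': c→4
  n4 'ddbc': b→5
  n5 'ddbcb': c→6
  n6 'ddbcbc': ·  [P0 ends]
  n7 'a': b→14 d→8  [P6 ends]
  n8 'ad': ·  [P1 ends]
  n9 'e': e→10
  n10 'ee': d→11
  n11 'eed': ·  [P2 ends]
  n12 'ddd': a→13
  n13 'ddda': ·  [P3 ends]
  n14 'ab': b→15
  n15 'abb': e→16
  n16 'abbe': d→17
  n17 'abbed': ·  [P4 ends]
  n18 'c': c→19
  n19 'cc': a→20
  n20 'cca': d→21
  n21 'ccad': b→22
  n22 'ccadb': a→23
  n23 'ccadba': ·  [P5 ends]
  n24 'db': a→25
  n25 'dba': ·  [P7 ends]

BFS fail/out derivation:
  fail(1) 'd': from fail(0)=0 chase 'd': 0 ⇒ 0;  out=∅∪out(0)=∅
  fail(7) 'a': from fail(0)=0 chase 'a': 0 ⇒ 0;  out={6}∪out(0)={6}
  fail(9) 'e': from fail(0)=0 chase 'e': 0 ⇒ 0;  out=∅∪out(0)=∅
  fail(18) 'c': from fail(0)=0 chase 'c': 0 ⇒ 0;  out=∅∪out(0)=∅
  fail(2) 'dd': from fail(1)=0 chase 'd': 0 ⇒ 1;  out=∅∪out(1)=∅
  fail(8) 'ad': from fail(7)=0 chase 'd': 0 ⇒ 1;  out={1}∪out(1)={1}
  fail(10) 'ee': from fail(9)=0 chase 'e': 0 ⇒ 9;  out=∅∪out(9)=∅
  fail(14) 'ab': from fail(7)=0 chase 'b': 0 ⇒ 0;  out=∅∪out(0)=∅
  fail(19) 'cc': from fail(18)=0 chase 'c': 0 ⇒ 18;  out=∅∪out(18)=∅
  fail(24) 'db': from fail(1)=0 chase 'b': 0 ⇒ 0;  out=∅∪out(0)=∅
  fail(3) 'ddb': from fail(2)=1 chase 'b': 1 ⇒ 24;  out=∅∪out(24)=∅
  fail(11) 'eed': from fail(10)=9 chase 'd': 9→0 ⇒ 1;  out={2}∪out(1)={2}
  fail(12) 'ddd': from fail(2)=1 chase 'd': 1 ⇒ 2;  out=∅∪out(2)=∅
  fail(15) 'abb': from fail(14)=0 chase 'b': 0 ⇒ 0;  out=∅∪out(0)=∅
  fail(20) 'cca': from fail(19)=18 chase 'a': 18→0 ⇒ 7;  out=∅∪out(7)={6}
  fail(25) 'dba': from fail(24)=0 chase 'a': 0 ⇒ 7;  out={7}∪out(7)={6,7}
  fail(4) 'ddbc': from fail(3)=24 chase 'c': 24→0 ⇒ 18;  out=∅∪out(18)=∅
  fail(13) 'ddda': from fail(12)=2 chase 'a': 2→1→0 ⇒ 7;  out={3}∪out(7)={3,6}
  fail(16) 'abbe': from fail(15)=0 chase 'e': 0 ⇒ 9;  out=∅∪out(9)=∅
  fail(21) 'ccad': from fail(20)=7 chase 'd': 7 ⇒ 8;  out=∅∪out(8)={1}
  fail(5) 'ddbcb': from fail(4)=18 chase 'b': 18→0 ⇒ 0;  out=∅∪out(0)=∅
  fail(17) 'abbed': from fail(16)=9 chase 'd': 9→0 ⇒ 1;  out={4}∪out(1)={4}
  fail(22) 'ccadb': from fail(21)=8 chase 'b': 8→1 ⇒ 24;  out=∅∪out(24)=∅
  fail(6) 'ddbcbc': from fail(5)=0 chase 'c': 0 ⇒ 18;  out={0}∪out(18)={0}
  fail(23) 'ccadba': from fail(22)=24 chase 'a': 24 ⇒ 25;  out={5}∪out(25)={5,6,7}

Text stream:
[0] read 'c'  n0⇒n18
[1] read 'c'  n18⇒n19
[2] read 'a'  n19⇒n20  emit P6@[2:2]
[3] read 'd'  n20⇒n21  emit P1@[2:3]
[4] read 'b'  n21⇒n22
[5] read 'a'  n22⇒n23  emit P5@[0:5],P6@[5:5],P7@[3:5]
[6] read 'a'  n23⇒n7 ·f  emit P6@[6:6]
[7] read 'd'  n7⇒n8  emit P1@[6:7]
[8] read 'a'  n8⇒n7 ·f  emit P6@[8:8]
[9] read 'd'  n7⇒n8  emit P1@[8:9]
[10] read 'a'  n8⇒n7 ·f  emit P6@[10:10]
[11] read 'd'  n7⇒n8  emit P1@[10:11]
[12] read 'a'  n8⇒n7 ·f  emit P6@[12:12]
[13] read 'b'  n7⇒n14
[14] read 'b'  n14⇒n15
[15] read 'e'  n15⇒n16
[16] read 'd'  n16⇒n17  emit P4@[12:16]
[17] read 'a'  n17⇒n7 ·f  emit P6@[17:17]
[18] read 'd'  n7⇒n8  emit P1@[17:18]
[19] read 'd'  n8⇒n2 ·f
[20] read 'b'  n2⇒n3
[21] read 'c'  n3⇒n4
[22] read 'b'  n4⇒n5
[23] read 'c'  n5⇒n6  emit P0@[18:23]
[24] read 'd'  n6⇒n1 ·f
[25] read 'd'  n1⇒n2
[26] read 'b'  n2⇒n3
[27] read 'c'  n3⇒n4
[28] read 'b'  n4⇒n5
[29] read 'c'  n5⇒n6  emit P0@[24:29]
[30] read 'c'  n6⇒n19 ·f
[31] read 'e'  n19⇒n9 ·f
[32] read 'e'  n9⇒n10
[33] read 'd'  n10⇒n11  emit P2@[31:33]
[34] read 'b'  n11⇒n24 ·f
[35] read 'd'  n24⇒n1 ·f
[36] read 'd'  n1⇒n2
[37] read 'b'  n2⇒n3
[38] read 'c'  n3⇒n4

All matches (sorted): [[2,6],[3,1],[5,5],[5,6],[5,7],[6,6],[7,1],[8,6],[9,1],[10,6],[11,1],[12,6],[16,4],[17,6],[18,1],[23,0],[29,0],[33,2]]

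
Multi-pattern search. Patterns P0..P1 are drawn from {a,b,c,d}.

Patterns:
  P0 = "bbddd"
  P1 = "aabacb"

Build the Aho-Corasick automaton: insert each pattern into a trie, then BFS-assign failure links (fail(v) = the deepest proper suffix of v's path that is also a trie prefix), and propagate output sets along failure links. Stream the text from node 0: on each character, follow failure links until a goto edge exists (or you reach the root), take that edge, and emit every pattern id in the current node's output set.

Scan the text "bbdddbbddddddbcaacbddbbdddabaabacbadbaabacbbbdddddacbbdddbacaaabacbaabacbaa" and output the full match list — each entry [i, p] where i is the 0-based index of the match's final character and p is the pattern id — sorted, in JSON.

Construct AC machine:
Trie nodes:
  0='ε' goto a→6 b→1
  1='b' goto b→2
  2='bb' goto d→3
  3='bbd' goto d→4
  4='bbdd' goto d→5
  5='bbddd' goto ·  ←P0
  6='a' goto a→7
  7='aa' goto b→8
  8='aab' goto a→9
  9='aaba' goto c→10
  10='aabac' goto b→11
  11='aabacb' goto ·  ←P1

BFS fail/out derivation:
  fail(1) 'b': from fail(0)=0 chase 'b': 0 ⇒ 0;  out=∅∪out(0)=∅
  fail(6) 'a': from fail(0)=0 chase 'a': 0 ⇒ 0;  out=∅∪out(0)=∅
  fail(2) 'bb': from fail(1)=0 chase 'b': 0 ⇒ 1;  out=∅∪out(1)=∅
  fail(7) 'aa': from fail(6)=0 chase 'a': 0 ⇒ 6;  out=∅∪out(6)=∅
  fail(3) 'bbd': from fail(2)=1 chase 'd': 1→0 ⇒ 0;  out=∅∪out(0)=∅
  fail(8) 'aab': from fail(7)=6 chase 'b': 6→0 ⇒ 1;  out=∅∪out(1)=∅
  fail(4) 'bbdd': from fail(3)=0 chase 'd': 0 ⇒ 0;  out=∅∪out(0)=∅
  fail(9) 'aaba': from fail(8)=1 chase 'a': 1→0 ⇒ 6;  out=∅∪out(6)=∅
  fail(5) 'bbddd': from fail(4)=0 chase 'd': 0 ⇒ 0;  out={0}∪out(0)={0}
  fail(10) 'aabac': from fail(9)=6 chase 'c': 6→0 ⇒ 0;  out=∅∪out(0)=∅
  fail(11) 'aabacb': from fail(10)=0 chase 'b': 0 ⇒ 1;  out={1}∪out(1)={1}

Text stream:
[0] read 'b'  n0⇒n1
[1] read 'b'  n1⇒n2
[2] read 'd'  n2⇒n3
[3] read 'd'  n3⇒n4
[4] read 'd'  n4⇒n5  → match P0@[0:4]
[5] read 'b'  n5⇒n1 (fail-walked)
[6] read 'b'  n1⇒n2
[7] read 'd'  n2⇒n3
[8] read 'd'  n3⇒n4
[9] read 'd'  n4⇒n5  → match P0@[5:9]
[10] read 'd'  n5⇒n0 (fail-walked)
[11] read 'd'  n0⇒n0
[12] read 'd'  n0⇒n0
[13] read 'b'  n0⇒n1
[14] read 'c'  n1⇒n0 (fail-walked)
[15] read 'a'  n0⇒n6
[16] read 'a'  n6⇒n7
[17] read 'c'  n7⇒n0 (fail-walked)
[18] read 'b'  n0⇒n1
[19] read 'd'  n1⇒n0 (fail-walked)
[20] read 'd'  n0⇒n0
[21] read 'b'  n0⇒n1
[22] read 'b'  n1⇒n2
[23] read 'd'  n2⇒n3
[24] read 'd'  n3⇒n4
[25] read 'd'  n4⇒n5  → match P0@[21:25]
[26] read 'a'  n5⇒n6 (fail-walked)
[27] read 'b'  n6⇒n1 (fail-walked)
[28] read 'a'  n1⇒n6 (fail-walked)
[29] read 'a'  n6⇒n7
[30] read 'b'  n7⇒n8
[31] read 'a'  n8⇒n9
[32] read 'c'  n9⇒n10
[33] read 'b'  n10⇒n11  → match P1@[28:33]
[34] read 'a'  n11⇒n6 (fail-walked)
[35] read 'd'  n6⇒n0 (fail-walked)
[36] read 'b'  n0⇒n1
[37] read 'a'  n1⇒n6 (fail-walked)
[38] read 'a'  n6⇒n7
[39] read 'b'  n7⇒n8
[40] read 'a'  n8⇒n9
[41] read 'c'  n9⇒n10
[42] read 'b'  n10⇒n11  → match P1@[37:42]
[43] read 'b'  n11⇒n2 (fail-walked)
[44] read 'b'  n2⇒n2 (fail-walked)
[45] read 'd'  n2⇒n3
[46] read 'd'  n3⇒n4
[47] read 'd'  n4⇒n5  → match P0@[43:47]
[48] read 'd'  n5⇒n0 (fail-walked)
[49] read 'd'  n0⇒n0
[50] read 'a'  n0⇒n6
[51] read 'c'  n6⇒n0 (fail-walked)
[52] read 'b'  n0⇒n1
[53] read 'b'  n1⇒n2
[54] read 'd'  n2⇒n3
[55] read 'd'  n3⇒n4
[56] read 'd'  n4⇒n5  → match P0@[52:56]
[57] read 'b'  n5⇒n1 (fail-walked)
[58] read 'a'  n1⇒n6 (fail-walked)
[59] read 'c'  n6⇒n0 (fail-walked)
[60] read 'a'  n0⇒n6
[61] read 'a'  n6⇒n7
[62] read 'a'  n7⇒n7 (fail-walked)
[63] read 'b'  n7⇒n8
[64] read 'a'  n8⇒n9
[65] read 'c'  n9⇒n10
[66] read 'b'  n10⇒n11  → match P1@[61:66]
[67] read 'a'  n11⇒n6 (fail-walked)
[68] read 'a'  n6⇒n7
[69] read 'b'  n7⇒n8
[70] read 'a'  n8⇒n9
[71] read 'c'  n9⇒n10
[72] read 'b'  n10⇒n11  → match P1@[67:72]
[73] read 'a'  n11⇒n6 (fail-walked)
[74] read 'a'  n6⇒n7

All matches (sorted): [[4,0],[9,0],[25,0],[33,1],[42,1],[47,0],[56,0],[66,1],[72,1]]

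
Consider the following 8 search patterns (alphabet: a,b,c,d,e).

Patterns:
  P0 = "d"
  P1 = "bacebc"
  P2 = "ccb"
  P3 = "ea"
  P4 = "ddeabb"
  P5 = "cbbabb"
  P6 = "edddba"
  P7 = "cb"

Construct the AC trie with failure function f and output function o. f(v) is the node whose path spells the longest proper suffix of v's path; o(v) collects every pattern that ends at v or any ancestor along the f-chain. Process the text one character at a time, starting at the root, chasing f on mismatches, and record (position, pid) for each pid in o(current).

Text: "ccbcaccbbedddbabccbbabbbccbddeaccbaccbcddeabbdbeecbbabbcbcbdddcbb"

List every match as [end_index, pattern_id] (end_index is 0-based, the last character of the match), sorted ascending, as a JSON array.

Build automaton:
Trie (insert patterns):
  0='ε' goto b→2 c→8 d→1 e→11
  1='d' goto d→13  [P0 ends]
  2='b' goto a→3
  3='ba' goto c→4
  4='bac' goto e→5
  5='bace' goto b→6
  6='baceb' goto c→7
  7='bacebc' goto ·  [P1 ends]
  8='c' goto b→18 c→9
  9='cc' goto b→10
  10='ccb' goto ·  [P2 ends]
  11='e' goto a→12 d→23
  12='ea' goto ·  [P3 ends]
  13='dd' goto e→14
  14='dde' goto a→15
  15='ddea' goto b→16
  16='ddeab' goto b→17
  17='ddeabb' goto ·  [P4 ends]
  18='cb' goto b→19  [P7 ends]
  19='cbb' goto a→20
  20='cbba' goto b→21
  21='cbbab' goto b→22
  22='cbbabb' goto ·  [P5 ends]
  23='ed' goto d→24
  24='edd' goto d→25
  25='eddd' goto b→26
  26='edddb' goto a→27
  27='edddba' goto ·  [P6 ends]

BFS fail/out derivation:
  fail(1) 'd': from fail(0)=0 chase 'd': 0 ⇒ 0;  out={0}∪out(0)={0}
  fail(2) 'b': from fail(0)=0 chase 'b': 0 ⇒ 0;  out=∅∪out(0)=∅
  fail(8) 'c': from fail(0)=0 chase 'c': 0 ⇒ 0;  out=∅∪out(0)=∅
  fail(11) 'e': from fail(0)=0 chase 'e': 0 ⇒ 0;  out=∅∪out(0)=∅
  fail(3) 'ba': from fail(2)=0 chase 'a': 0 ⇒ 0;  out=∅∪out(0)=∅
  fail(9) 'cc': from fail(8)=0 chase 'c': 0 ⇒ 8;  out=∅∪out(8)=∅
  fail(12) 'ea': from fail(11)=0 chase 'a': 0 ⇒ 0;  out={3}∪out(0)={3}
  fail(13) 'dd': from fail(1)=0 chase 'd': 0 ⇒ 1;  out=∅∪out(1)={0}
  fail(18) 'cb': from fail(8)=0 chase 'b': 0 ⇒ 2;  out={7}∪out(2)={7}
  fail(23) 'ed': from fail(11)=0 chase 'd': 0 ⇒ 1;  out=∅∪out(1)={0}
  fail(4) 'bac': from fail(3)=0 chase 'c': 0 ⇒ 8;  out=∅∪out(8)=∅
  fail(10) 'ccb': from fail(9)=8 chase 'b': 8 ⇒ 18;  out={2}∪out(18)={2,7}
  fail(14) 'dde': from fail(13)=1 chase 'e': 1→0 ⇒ 11;  out=∅∪out(11)=∅
  fail(19) 'cbb': from fail(18)=2 chase 'b': 2→0 ⇒ 2;  out=∅∪out(2)=∅
  fail(24) 'edd': from fail(23)=1 chase 'd': 1 ⇒ 13;  out=∅∪out(13)={0}
  fail(5) 'bace': from fail(4)=8 chase 'e': 8→0 ⇒ 11;  out=∅∪out(11)=∅
  fail(15) 'ddea': from fail(14)=11 chase 'a': 11 ⇒ 12;  out=∅∪out(12)={3}
  fail(20) 'cbba': from fail(19)=2 chase 'a': 2 ⇒ 3;  out=∅∪out(3)=∅
  fail(25) 'eddd': from fail(24)=13 chase 'd': 13→1 ⇒ 13;  out=∅∪out(13)={0}
  fail(6) 'baceb': from fail(5)=11 chase 'b': 11→0 ⇒ 2;  out=∅∪out(2)=∅
  fail(16) 'ddeab': from fail(15)=12 chase 'b': 12→0 ⇒ 2;  out=∅∪out(2)=∅
  fail(21) 'cbbab': from fail(20)=3 chase 'b': 3→0 ⇒ 2;  out=∅∪out(2)=∅
  fail(26) 'edddb': from fail(25)=13 chase 'b': 13→1→0 ⇒ 2;  out=∅∪out(2)=∅
  fail(7) 'bacebc': from fail(6)=2 chase 'c': 2→0 ⇒ 8;  out={1}∪out(8)={1}
  fail(17) 'ddeabb': from fail(16)=2 chase 'b': 2→0 ⇒ 2;  out={4}∪out(2)={4}
  fail(22) 'cbbabb': from fail(21)=2 chase 'b': 2→0 ⇒ 2;  out={5}∪out(2)={5}
  fail(27) 'edddba': from fail(26)=2 chase 'a': 2 ⇒ 3;  out={6}∪out(3)={6}

Scan:
i=0 'c': node 0→8
i=1 'c': node 8→9
i=2 'b': node 9→10  ** P2@[0:2],P7@[1:2]
i=3 'c': node 10→8 ·f
i=4 'a': node 8→0 ·f
i=5 'c': node 0→8
i=6 'c': node 8→9
i=7 'b': node 9→10  ** P2@[5:7],P7@[6:7]
i=8 'b': node 10→19 ·f
i=9 'e': node 19→11 ·f
i=10 'd': node 11→23  ** P0@[10:10]
i=11 'd': node 23→24  ** P0@[11:11]
i=12 'd': node 24→25  ** P0@[12:12]
i=13 'b': node 25→26
i=14 'a': node 26→27  ** P6@[9:14]
i=15 'b': node 27→2 ·f
i=16 'c': node 2→8 ·f
i=17 'c': node 8→9
i=18 'b': node 9→10  ** P2@[16:18],P7@[17:18]
i=19 'b': node 10→19 ·f
i=20 'a': node 19→20
i=21 'b': node 20→21
i=22 'b': node 21→22  ** P5@[17:22]
i=23 'b': node 22→2 ·f
i=24 'c': node 2→8 ·f
i=25 'c': node 8→9
i=26 'b': node 9→10  ** P2@[24:26],P7@[25:26]
i=27 'd': node 10→1 ·f  ** P0@[27:27]
i=28 'd': node 1→13  ** P0@[28:28]
i=29 'e': node 13→14
i=30 'a': node 14→15  ** P3@[29:30]
i=31 'c': node 15→8 ·f
i=32 'c': node 8→9
i=33 'b': node 9→10  ** P2@[31:33],P7@[32:33]
i=34 'a': node 10→3 ·f
i=35 'c': node 3→4
i=36 'c': node 4→9 ·f
i=37 'b': node 9→10  ** P2@[35:37],P7@[36:37]
i=38 'c': node 10→8 ·f
i=39 'd': node 8→1 ·f  ** P0@[39:39]
i=40 'd': node 1→13  ** P0@[40:40]
i=41 'e': node 13→14
i=42 'a': node 14→15  ** P3@[41:42]
i=43 'b': node 15→16
i=44 'b': node 16→17  ** P4@[39:44]
i=45 'd': node 17→1 ·f  ** P0@[45:45]
i=46 'b': node 1→2 ·f
i=47 'e': node 2→11 ·f
i=48 'e': node 11→11 ·f
i=49 'c': node 11→8 ·f
i=50 'b': node 8→18  ** P7@[49:50]
i=51 'b': node 18→19
i=52 'a': node 19→20
i=53 'b': node 20→21
i=54 'b': node 21→22  ** P5@[49:54]
i=55 'c': node 22→8 ·f
i=56 'b': node 8→18  ** P7@[55:56]
i=57 'c': node 18→8 ·f
i=58 'b': node 8→18  ** P7@[57:58]
i=59 'd': node 18→1 ·f  ** P0@[59:59]
i=60 'd': node 1→13  ** P0@[60:60]
i=61 'd': node 13→13 ·f  ** P0@[61:61]
i=62 'c': node 13→8 ·f
i=63 'b': node 8→18  ** P7@[62:63]
i=64 'b': node 18→19

Matches: [[2,2],[2,7],[7,2],[7,7],[10,0],[11,0],[12,0],[14,6],[18,2],[18,7],[22,5],[26,2],[26,7],[27,0],[28,0],[30,3],[33,2],[33,7],[37,2],[37,7],[39,0],[40,0],[42,3],[44,4],[45,0],[50,7],[54,5],[56,7],[58,7],[59,0],[60,0],[61,0],[63,7]]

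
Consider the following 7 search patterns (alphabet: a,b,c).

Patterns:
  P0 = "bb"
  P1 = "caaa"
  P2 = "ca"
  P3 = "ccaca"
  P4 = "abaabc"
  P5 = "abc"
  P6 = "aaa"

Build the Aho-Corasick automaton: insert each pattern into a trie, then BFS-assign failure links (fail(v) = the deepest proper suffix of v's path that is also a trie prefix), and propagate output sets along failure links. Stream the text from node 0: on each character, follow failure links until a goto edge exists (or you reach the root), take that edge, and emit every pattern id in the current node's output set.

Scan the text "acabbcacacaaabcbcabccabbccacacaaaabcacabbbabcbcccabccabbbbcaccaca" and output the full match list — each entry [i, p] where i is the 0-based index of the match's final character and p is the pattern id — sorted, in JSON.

Build automaton:
Trie nodes:
  0='ε' goto a→11 b→1 c→3
  1='b' goto b→2
  2='bb' goto ·  [P0 ends]
  3='c' goto a→4 c→7
  4='ca' goto a→5  [P2 ends]
  5='caa' goto a→6
  6='caaa' goto ·  [P1 ends]
  7='cc' goto a→8
  8='cca' goto c→9
  9='ccac' goto a→10
  10='ccaca' goto ·  [P3 ends]
  11='a' goto a→18 b→12
  12='ab' goto a→13 c→17
  13='aba' goto a→14
  14='abaa' goto b→15
  15='abaab' goto c→16
  16='abaabc' goto ·  [P4 ends]
  17='abc' goto ·  [P5 ends]
  18='aa' goto a→19
  19='aaa' goto ·  [P6 ends]

Failure links (BFS by depth):
  fail(1) 'b': from fail(0)=0 chase 'b': 0 ⇒ 0;  out=∅∪out(0)=∅
  fail(3) 'c': from fail(0)=0 chase 'c': 0 ⇒ 0;  out=∅∪out(0)=∅
  fail(11) 'a': from fail(0)=0 chase 'a': 0 ⇒ 0;  out=∅∪out(0)=∅
  fail(2) 'bb': from fail(1)=0 chase 'b': 0 ⇒ 1;  out={0}∪out(1)={0}
  fail(4) 'ca': from fail(3)=0 chase 'a': 0 ⇒ 11;  out={2}∪out(11)={2}
  fail(7) 'cc': from fail(3)=0 chase 'c': 0 ⇒ 3;  out=∅∪out(3)=∅
  fail(12) 'ab': from fail(11)=0 chase 'b': 0 ⇒ 1;  out=∅∪out(1)=∅
  fail(18) 'aa': from fail(11)=0 chase 'a': 0 ⇒ 11;  out=∅∪out(11)=∅
  fail(5) 'caa': from fail(4)=11 chase 'a': 11 ⇒ 18;  out=∅∪out(18)=∅
  fail(8) 'cca': from fail(7)=3 chase 'a': 3 ⇒ 4;  out=∅∪out(4)={2}
  fail(13) 'aba': from fail(12)=1 chase 'a': 1→0 ⇒ 11;  out=∅∪out(11)=∅
  fail(17) 'abc': from fail(12)=1 chase 'c': 1→0 ⇒ 3;  out={5}∪out(3)={5}
  fail(19) 'aaa': from fail(18)=11 chase 'a': 11 ⇒ 18;  out={6}∪out(18)={6}
  fail(6) 'caaa': from fail(5)=18 chase 'a': 18 ⇒ 19;  out={1}∪out(19)={1,6}
  fail(9) 'ccac': from fail(8)=4 chase 'c': 4→11→0 ⇒ 3;  out=∅∪out(3)=∅
  fail(14) 'abaa': from fail(13)=11 chase 'a': 11 ⇒ 18;  out=∅∪out(18)=∅
  fail(10) 'ccaca': from fail(9)=3 chase 'a': 3 ⇒ 4;  out={3}∪out(4)={2,3}
  fail(15) 'abaab': from fail(14)=18 chase 'b': 18→11 ⇒ 12;  out=∅∪out(12)=∅
  fail(16) 'abaabc': from fail(15)=12 chase 'c': 12 ⇒ 17;  out={4}∪out(17)={4,5}

Run:
pos 0 'a': at 11
pos 1 'c': at 3 (via fail)
pos 2 'a': at 4  → match P2@[1:2]
pos 3 'b': at 12 (via fail)
pos 4 'b': at 2 (via fail)  → match P0@[3:4]
pos 5 'c': at 3 (via fail)
pos 6 'a': at 4  → match P2@[5:6]
pos 7 'c': at 3 (via fail)
pos 8 'a': at 4  → match P2@[7:8]
pos 9 'c': at 3 (via fail)
pos 10 'a': at 4  → match P2@[9:10]
pos 11 'a': at 5
pos 12 'a': at 6  → match P1@[9:12],P6@[10:12]
pos 13 'b': at 12 (via fail)
pos 14 'c': at 17  → match P5@[12:14]
pos 15 'b': at 1 (via fail)
pos 16 'c': at 3 (via fail)
pos 17 'a': at 4  → match P2@[16:17]
pos 18 'b': at 12 (via fail)
pos 19 'c': at 17  → match P5@[17:19]
pos 20 'c': at 7 (via fail)
pos 21 'a': at 8  → match P2@[20:21]
pos 22 'b': at 12 (via fail)
pos 23 'b': at 2 (via fail)  → match P0@[22:23]
pos 24 'c': at 3 (via fail)
pos 25 'c': at 7
pos 26 'a': at 8  → match P2@[25:26]
pos 27 'c': at 9
pos 28 'a': at 10  → match P2@[27:28],P3@[24:28]
pos 29 'c': at 3 (via fail)
pos 30 'a': at 4  → match P2@[29:30]
pos 31 'a': at 5
pos 32 'a': at 6  → match P1@[29:32],P6@[30:32]
pos 33 'a': at 19 (via fail)  → match P6@[31:33]
pos 34 'b': at 12 (via fail)
pos 35 'c': at 17  → match P5@[33:35]
pos 36 'a': at 4 (via fail)  → match P2@[35:36]
pos 37 'c': at 3 (via fail)
pos 38 'a': at 4  → match P2@[37:38]
pos 39 'b': at 12 (via fail)
pos 40 'b': at 2 (via fail)  → match P0@[39:40]
pos 41 'b': at 2 (via fail)  → match P0@[40:41]
pos 42 'a': at 11 (via fail)
pos 43 'b': at 12
pos 44 'c': at 17  → match P5@[42:44]
pos 45 'b': at 1 (via fail)
pos 46 'c': at 3 (via fail)
pos 47 'c': at 7
pos 48 'c': at 7 (via fail)
pos 49 'a': at 8  → match P2@[48:49]
pos 50 'b': at 12 (via fail)
pos 51 'c': at 17  → match P5@[49:51]
pos 52 'c': at 7 (via fail)
pos 53 'a': at 8  → match P2@[52:53]
pos 54 'b': at 12 (via fail)
pos 55 'b': at 2 (via fail)  → match P0@[54:55]
pos 56 'b': at 2 (via fail)  → match P0@[55:56]
pos 57 'b': at 2 (via fail)  → match P0@[56:57]
pos 58 'c': at 3 (via fail)
pos 59 'a': at 4  → match P2@[58:59]
pos 60 'c': at 3 (via fail)
pos 61 'c': at 7
pos 62 'a': at 8  → match P2@[61:62]
pos 63 'c': at 9
pos 64 'a': at 10  → match P2@[63:64],P3@[60:64]

All matches (sorted): [[2,2],[4,0],[6,2],[8,2],[10,2],[12,1],[12,6],[14,5],[17,2],[19,5],[21,2],[23,0],[26,2],[28,2],[28,3],[30,2],[32,1],[32,6],[33,6],[35,5],[36,2],[38,2],[40,0],[41,0],[44,5],[49,2],[51,5],[53,2],[55,0],[56,0],[57,0],[59,2],[62,2],[64,2],[64,3]]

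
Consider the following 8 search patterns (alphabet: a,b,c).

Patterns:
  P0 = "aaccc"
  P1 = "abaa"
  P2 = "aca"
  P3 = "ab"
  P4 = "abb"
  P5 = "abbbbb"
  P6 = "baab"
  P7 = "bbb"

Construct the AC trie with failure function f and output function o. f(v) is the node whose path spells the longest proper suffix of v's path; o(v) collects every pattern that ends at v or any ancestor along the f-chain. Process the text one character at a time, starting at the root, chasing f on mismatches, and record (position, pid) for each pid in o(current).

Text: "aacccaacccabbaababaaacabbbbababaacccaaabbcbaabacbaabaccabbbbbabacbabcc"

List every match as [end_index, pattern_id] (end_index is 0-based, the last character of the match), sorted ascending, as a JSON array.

Build:
Trie (insert patterns):
  0='ε' goto a→1 b→15
  1='a' goto a→2 b→6 c→9
  2='aa' goto c→3
  3='aac' goto c→4
  4='aacc' goto c→5
  5='aaccc' goto ·  [P0 ends]
  6='ab' goto a→7 b→11  [P3 ends]
  7='aba' goto a→8
  8='abaa' goto ·  [P1 ends]
  9='ac' goto a→10
  10='aca' goto ·  [P2 ends]
  11='abb' goto b→12  [P4 ends]
  12='abbb' goto b→13
  13='abbbb' goto b→14
  14='abbbbb' goto ·  [P5 ends]
  15='b' goto a→16 b→19
  16='ba' goto a→17
  17='baa' goto b→18
  18='baab' goto ·  [P6 ends]
  19='bb' goto b→20
  20='bbb' goto ·  [P7 ends]

Failure links (BFS by depth):
  n1('a'): parent n0 fail=0; on 'a' 0 → fail=0;  out ∅∪∅=∅
  n15('b'): parent n0 fail=0; on 'b' 0 → fail=0;  out ∅∪∅=∅
  n2('aa'): parent n1 fail=0; on 'a' 0 → fail=1;  out ∅∪∅=∅
  n6('ab'): parent n1 fail=0; on 'b' 0 → fail=15;  out {3}∪∅={3}
  n9('ac'): parent n1 fail=0; on 'c' 0 → fail=0;  out ∅∪∅=∅
  n16('ba'): parent n15 fail=0; on 'a' 0 → fail=1;  out ∅∪∅=∅
  n19('bb'): parent n15 fail=0; on 'b' 0 → fail=15;  out ∅∪∅=∅
  n3('aac'): parent n2 fail=1; on 'c' 1 → fail=9;  out ∅∪∅=∅
  n7('aba'): parent n6 fail=15; on 'a' 15 → fail=16;  out ∅∪∅=∅
  n10('aca'): parent n9 fail=0; on 'a' 0 → fail=1;  out {2}∪∅={2}
  n11('abb'): parent n6 fail=15; on 'b' 15 → fail=19;  out {4}∪∅={4}
  n17('baa'): parent n16 fail=1; on 'a' 1 → fail=2;  out ∅∪∅=∅
  n20('bbb'): parent n19 fail=15; on 'b' 15 → fail=19;  out {7}∪∅={7}
  n4('aacc'): parent n3 fail=9; on 'c' 9→0 → fail=0;  out ∅∪∅=∅
  n8('abaa'): parent n7 fail=16; on 'a' 16 → fail=17;  out {1}∪∅={1}
  n12('abbb'): parent n11 fail=19; on 'b' 19 → fail=20;  out ∅∪{7}={7}
  n18('baab'): parent n17 fail=2; on 'b' 2→1 → fail=6;  out {6}∪{3}={3,6}
  n5('aaccc'): parent n4 fail=0; on 'c' 0 → fail=0;  out {0}∪∅={0}
  n13('abbbb'): parent n12 fail=20; on 'b' 20→19 → fail=20;  out ∅∪{7}={7}
  n14('abbbbb'): parent n13 fail=20; on 'b' 20→19 → fail=20;  out {5}∪{7}={5,7}

Text stream:
[0] read 'a'  n0⇒n1
[1] read 'a'  n1⇒n2
[2] read 'c'  n2⇒n3
[3] read 'c'  n3⇒n4
[4] read 'c'  n4⇒n5  → match P0@[0:4]
[5] read 'a'  n5⇒n1 ·f
[6] read 'a'  n1⇒n2
[7] read 'c'  n2⇒n3
[8] read 'c'  n3⇒n4
[9] read 'c'  n4⇒n5  → match P0@[5:9]
[10] read 'a'  n5⇒n1 ·f
[11] read 'b'  n1⇒n6  → match P3@[10:11]
[12] read 'b'  n6⇒n11  → match P4@[10:12]
[13] read 'a'  n11⇒n16 ·f
[14] read 'a'  n16⇒n17
[15] read 'b'  n17⇒n18  → match P3@[14:15],P6@[12:15]
[16] read 'a'  n18⇒n7 ·f
[17] read 'b'  n7⇒n6 ·f  → match P3@[16:17]
[18] read 'a'  n6⇒n7
[19] read 'a'  n7⇒n8  → match P1@[16:19]
[20] read 'a'  n8⇒n2 ·f
[21] read 'c'  n2⇒n3
[22] read 'a'  n3⇒n10 ·f  → match P2@[20:22]
[23] read 'b'  n10⇒n6 ·f  → match P3@[22:23]
[24] read 'b'  n6⇒n11  → match P4@[22:24]
[25] read 'b'  n11⇒n12  → match P7@[23:25]
[26] read 'b'  n12⇒n13  → match P7@[24:26]
[27] read 'a'  n13⇒n16 ·f
[28] read 'b'  n16⇒n6 ·f  → match P3@[27:28]
[29] read 'a'  n6⇒n7
[30] read 'b'  n7⇒n6 ·f  → match P3@[29:30]
[31] read 'a'  n6⇒n7
[32] read 'a'  n7⇒n8  → match P1@[29:32]
[33] read 'c'  n8⇒n3 ·f
[34] read 'c'  n3⇒n4
[35] read 'c'  n4⇒n5  → match P0@[31:35]
[36] read 'a'  n5⇒n1 ·f
[37] read 'a'  n1⇒n2
[38] read 'a'  n2⇒n2 ·f
[39] read 'b'  n2⇒n6 ·f  → match P3@[38:39]
[40] read 'b'  n6⇒n11  → match P4@[38:40]
[41] read 'c'  n11⇒n0 ·f
[42] read 'b'  n0⇒n15
[43] read 'a'  n15⇒n16
[44] read 'a'  n16⇒n17
[45] read 'b'  n17⇒n18  → match P3@[44:45],P6@[42:45]
[46] read 'a'  n18⇒n7 ·f
[47] read 'c'  n7⇒n9 ·f
[48] read 'b'  n9⇒n15 ·f
[49] read 'a'  n15⇒n16
[50] read 'a'  n16⇒n17
[51] read 'b'  n17⇒n18  → match P3@[50:51],P6@[48:51]
[52] read 'a'  n18⇒n7 ·f
[53] read 'c'  n7⇒n9 ·f
[54] read 'c'  n9⇒n0 ·f
[55] read 'a'  n0⇒n1
[56] read 'b'  n1⇒n6  → match P3@[55:56]
[57] read 'b'  n6⇒n11  → match P4@[55:57]
[58] read 'b'  n11⇒n12  → match P7@[56:58]
[59] read 'b'  n12⇒n13  → match P7@[57:59]
[60] read 'b'  n13⇒n14  → match P5@[55:60],P7@[58:60]
[61] read 'a'  n14⇒n16 ·f
[62] read 'b'  n16⇒n6 ·f  → match P3@[61:62]
[63] read 'a'  n6⇒n7
[64] read 'c'  n7⇒n9 ·f
[65] read 'b'  n9⇒n15 ·f
[66] read 'a'  n15⇒n16
[67] read 'b'  n16⇒n6 ·f  → match P3@[66:67]
[68] read 'c'  n6⇒n0 ·f
[69] read 'c'  n0⇒n0

Result: [[4,0],[9,0],[11,3],[12,4],[15,3],[15,6],[17,3],[19,1],[22,2],[23,3],[24,4],[25,7],[26,7],[28,3],[30,3],[32,1],[35,0],[39,3],[40,4],[45,3],[45,6],[51,3],[51,6],[56,3],[57,4],[58,7],[59,7],[60,5],[60,7],[62,3],[67,3]]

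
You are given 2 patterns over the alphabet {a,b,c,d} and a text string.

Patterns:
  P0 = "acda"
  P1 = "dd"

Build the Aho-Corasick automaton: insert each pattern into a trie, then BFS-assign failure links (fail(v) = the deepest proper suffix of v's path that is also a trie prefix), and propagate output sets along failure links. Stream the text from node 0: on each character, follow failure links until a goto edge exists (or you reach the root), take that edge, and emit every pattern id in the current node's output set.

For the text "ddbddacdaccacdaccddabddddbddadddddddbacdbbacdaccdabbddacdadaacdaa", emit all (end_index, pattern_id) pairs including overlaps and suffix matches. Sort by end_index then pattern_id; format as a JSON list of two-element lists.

Build automaton:
Trie (insert patterns):
  0='ε' goto a→1 d→5
  1='a' goto c→2
  2='ac' goto d→3
  3='acd' goto a→4
  4='acda' goto ·  ←P0
  5='d' goto d→6
  6='dd' goto ·  ←P1

Failure links (BFS by depth):
  fail(1) 'a': from fail(0)=0 chase 'a': 0 ⇒ 0;  out=∅∪out(0)=∅
  fail(5) 'd': from fail(0)=0 chase 'd': 0 ⇒ 0;  out=∅∪out(0)=∅
  fail(2) 'ac': from fail(1)=0 chase 'c': 0 ⇒ 0;  out=∅∪out(0)=∅
  fail(6) 'dd': from fail(5)=0 chase 'd': 0 ⇒ 5;  out={1}∪out(5)={1}
  fail(3) 'acd': from fail(2)=0 chase 'd': 0 ⇒ 5;  out=∅∪out(5)=∅
  fail(4) 'acda': from fail(3)=5 chase 'a': 5→0 ⇒ 1;  out={0}∪out(1)={0}

Scan:
[0] read 'd'  n0⇒n5
[1] read 'd'  n5⇒n6  → match P1@[0:1]
[2] read 'b'  n6⇒n0 (fail-walked)
[3] read 'd'  n0⇒n5
[4] read 'd'  n5⇒n6  → match P1@[3:4]
[5] read 'a'  n6⇒n1 (fail-walked)
[6] read 'c'  n1⇒n2
[7] read 'd'  n2⇒n3
[8] read 'a'  n3⇒n4  → match P0@[5:8]
[9] read 'c'  n4⇒n2 (fail-walked)
[10] read 'c'  n2⇒n0 (fail-walked)
[11] read 'a'  n0⇒n1
[12] read 'c'  n1⇒n2
[13] read 'd'  n2⇒n3
[14] read 'a'  n3⇒n4  → match P0@[11:14]
[15] read 'c'  n4⇒n2 (fail-walked)
[16] read 'c'  n2⇒n0 (fail-walked)
[17] read 'd'  n0⇒n5
[18] read 'd'  n5⇒n6  → match P1@[17:18]
[19] read 'a'  n6⇒n1 (fail-walked)
[20] read 'b'  n1⇒n0 (fail-walked)
[21] read 'd'  n0⇒n5
[22] read 'd'  n5⇒n6  → match P1@[21:22]
[23] read 'd'  n6⇒n6 (fail-walked)  → match P1@[22:23]
[24] read 'd'  n6⇒n6 (fail-walked)  → match P1@[23:24]
[25] read 'b'  n6⇒n0 (fail-walked)
[26] read 'd'  n0⇒n5
[27] read 'd'  n5⇒n6  → match P1@[26:27]
[28] read 'a'  n6⇒n1 (fail-walked)
[29] read 'd'  n1⇒n5 (fail-walked)
[30] read 'd'  n5⇒n6  → match P1@[29:30]
[31] read 'd'  n6⇒n6 (fail-walked)  → match P1@[30:31]
[32] read 'd'  n6⇒n6 (fail-walked)  → match P1@[31:32]
[33] read 'd'  n6⇒n6 (fail-walked)  → match P1@[32:33]
[34] read 'd'  n6⇒n6 (fail-walked)  → match P1@[33:34]
[35] read 'd'  n6⇒n6 (fail-walked)  → match P1@[34:35]
[36] read 'b'  n6⇒n0 (fail-walked)
[37] read 'a'  n0⇒n1
[38] read 'c'  n1⇒n2
[39] read 'd'  n2⇒n3
[40] read 'b'  n3⇒n0 (fail-walked)
[41] read 'b'  n0⇒n0
[42] read 'a'  n0⇒n1
[43] read 'c'  n1⇒n2
[44] read 'd'  n2⇒n3
[45] read 'a'  n3⇒n4  → match P0@[42:45]
[46] read 'c'  n4⇒n2 (fail-walked)
[47] read 'c'  n2⇒n0 (fail-walked)
[48] read 'd'  n0⇒n5
[49] read 'a'  n5⇒n1 (fail-walked)
[50] read 'b'  n1⇒n0 (fail-walked)
[51] read 'b'  n0⇒n0
[52] read 'd'  n0⇒n5
[53] read 'd'  n5⇒n6  → match P1@[52:53]
[54] read 'a'  n6⇒n1 (fail-walked)
[55] read 'c'  n1⇒n2
[56] read 'd'  n2⇒n3
[57] read 'a'  n3⇒n4  → match P0@[54:57]
[58] read 'd'  n4⇒n5 (fail-walked)
[59] read 'a'  n5⇒n1 (fail-walked)
[60] read 'a'  n1⇒n1 (fail-walked)
[61] read 'c'  n1⇒n2
[62] read 'd'  n2⇒n3
[63] read 'a'  n3⇒n4  → match P0@[60:63]
[64] read 'a'  n4⇒n1 (fail-walked)

Matches: [[1,1],[4,1],[8,0],[14,0],[18,1],[22,1],[23,1],[24,1],[27,1],[30,1],[31,1],[32,1],[33,1],[34,1],[35,1],[45,0],[53,1],[57,0],[63,0]]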